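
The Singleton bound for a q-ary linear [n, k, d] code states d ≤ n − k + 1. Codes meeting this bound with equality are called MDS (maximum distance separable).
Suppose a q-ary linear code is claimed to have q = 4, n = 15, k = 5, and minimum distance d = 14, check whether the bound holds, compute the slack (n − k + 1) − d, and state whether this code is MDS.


Singleton RHS = n − k + 1 = 11, slack = -3, bound violated (no such code; not MDS).

Singleton bound: d ≤ n − k + 1.
Here n = 15, k = 5, so n − k + 1 = 11.
Given d = 14, check d ≤ 11: NO.
Slack = (n − k + 1) − d = -3.
The slack is negative: d = 14 exceeds n − k + 1 = 11 by 3, so the Singleton bound is violated and no linear [15, 5, 14]_4 code can exist. In particular it is not MDS (MDS requires d = n − k + 1 exactly).
Description: the claimed parameters are [15, 5, 14]_4; such a code would be impossible (violates the Singleton bound).


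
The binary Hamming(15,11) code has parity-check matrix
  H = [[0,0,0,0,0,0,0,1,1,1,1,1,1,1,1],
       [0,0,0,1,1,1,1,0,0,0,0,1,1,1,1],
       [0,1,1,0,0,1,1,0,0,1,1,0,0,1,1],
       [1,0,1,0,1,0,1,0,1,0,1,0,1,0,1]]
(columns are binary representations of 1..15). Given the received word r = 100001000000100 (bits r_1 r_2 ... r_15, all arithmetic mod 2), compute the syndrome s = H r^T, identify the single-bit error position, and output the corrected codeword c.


s = (1, 0, 1, 0)^T, error position = 10, corrected codeword c = 100001000100100

Compute s = H r^T mod 2 one row at a time:
  s_1 = 0 + 0 + 0 + 0 + 0 + 1 + 0 + 0 = 1 ≡ 1 (mod 2).
  s_2 = 0 + 0 + 1 + 0 + 0 + 1 + 0 + 0 = 2 ≡ 0 (mod 2).
  s_3 = 0 + 0 + 1 + 0 + 0 + 0 + 0 + 0 = 1 ≡ 1 (mod 2).
  s_4 = 1 + 0 + 0 + 0 + 0 + 0 + 1 + 0 = 2 ≡ 0 (mod 2).
s = (1, 0, 1, 0)^T — this equals column 10 of H (binary 1010), so error is at position 10.
Correct: flip bit 10 of r = 100001000000100 to get c = 100001000100100.


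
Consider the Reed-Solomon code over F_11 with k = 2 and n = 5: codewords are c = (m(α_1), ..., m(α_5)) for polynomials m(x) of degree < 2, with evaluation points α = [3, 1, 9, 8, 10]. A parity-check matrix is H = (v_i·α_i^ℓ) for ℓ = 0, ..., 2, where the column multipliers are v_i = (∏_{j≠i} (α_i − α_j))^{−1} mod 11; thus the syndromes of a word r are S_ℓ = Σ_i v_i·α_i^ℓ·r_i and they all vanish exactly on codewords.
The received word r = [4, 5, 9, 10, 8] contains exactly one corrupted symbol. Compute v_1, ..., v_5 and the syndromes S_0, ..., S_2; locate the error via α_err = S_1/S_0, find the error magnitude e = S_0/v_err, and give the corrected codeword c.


S = (3, 3, 3), error at position 2, error magnitude e = 10, c = [4, 6, 9, 10, 8].

Step 1: column multipliers v_i = (∏_{j≠i}(α_i − α_j))^{−1} mod 11.
  i = 1 (α = 3): (3−1)(3−9)(3−8)(3−10) = 2·(−6)·(−5)·(−7) = −420 ≡ 9, so v_1 = 9^{−1} = 5 (mod 11).
  i = 2 (α = 1): (1−3)(1−9)(1−8)(1−10) = (−2)·(−8)·(−7)·(−9) = 1008 ≡ 7, so v_2 = 7^{−1} = 8 (mod 11).
  i = 3 (α = 9): (9−3)(9−1)(9−8)(9−10) = 6·8·1·(−1) = −48 ≡ 7, so v_3 = 7^{−1} = 8 (mod 11).
  i = 4 (α = 8): (8−3)(8−1)(8−9)(8−10) = 5·7·(−1)·(−2) = 70 ≡ 4, so v_4 = 4^{−1} = 3 (mod 11).
  i = 5 (α = 10): (10−3)(10−1)(10−9)(10−8) = 7·9·1·2 = 126 ≡ 5, so v_5 = 5^{−1} = 9 (mod 11).
  v = [5, 8, 8, 3, 9].
Step 2: syndromes of r = [4, 5, 9, 10, 8] (all sums mod 11).
  S_0 = Σ v_i r_i = 5·4 + 8·5 + 8·9 + 3·10 + 9·8 = 234 ≡ 3.
  S_1 = Σ v_i α_i r_i = 5·3·4 + 8·1·5 + 8·9·9 + 3·8·10 + 9·10·8 = 1708 ≡ 3.
  α_i^2 mod 11 = [9, 1, 4, 9, 1].
  S_2 = Σ v_i α_i^2 r_i = 5·9·4 + 8·1·5 + 8·4·9 + 3·9·10 + 9·1·8 = 850 ≡ 3.
  S = (3, 3, 3) ≠ 0, so r is not a codeword (an error is present).
Step 3: locate the error. For a single error e at position i, S_ℓ = v_i·e·α_i^ℓ, so α_err = S_1/S_0.
  S_0^{−1} = 3^{−1} = 4 (mod 11), so α_err = 3·4 = 12 ≡ 1 = α_2. Error position i = 2.
  Consistency check: S_2/S_1 = 3·4 = 12 ≡ 1 = α_err ✓ (single-error assumption holds).
Step 4: error magnitude e = S_0/v_2 = S_0·∏_{j≠2}(α_2 − α_j) = 3·7 = 21 ≡ 10 (mod 11).
Step 5: correct position 2: c_2 = r_2 − e = 5 − 10 ≡ 6 (mod 11). Hence c = [4, 6, 9, 10, 8].
  Check: interpolating c through the α_i gives m(x) = 7 + 10·x (degree < 2) with m(α_i) = c_i for every i, so c is indeed a codeword.


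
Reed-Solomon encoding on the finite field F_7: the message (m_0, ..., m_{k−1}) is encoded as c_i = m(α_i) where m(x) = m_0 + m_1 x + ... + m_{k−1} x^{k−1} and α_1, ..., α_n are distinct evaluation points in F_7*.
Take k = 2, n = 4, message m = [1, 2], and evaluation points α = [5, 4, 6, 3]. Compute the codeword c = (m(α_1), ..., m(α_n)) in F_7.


c = [4, 2, 6, 0]

Message polynomial: m(x) = 1 + 2·x (mod 7).
For each evaluation point α_i, compute m(α_i) mod 7:
  α_1 = 5: Horner steps 2 → 4, so m(5) = 4.
  α_2 = 4: Horner steps 2 → 2, so m(4) = 2.
  α_3 = 6: Horner steps 2 → 6, so m(6) = 6.
  α_4 = 3: Horner steps 2 → 0, so m(3) = 0.
Codeword c = [4, 2, 6, 0] ∈ F_7^4.


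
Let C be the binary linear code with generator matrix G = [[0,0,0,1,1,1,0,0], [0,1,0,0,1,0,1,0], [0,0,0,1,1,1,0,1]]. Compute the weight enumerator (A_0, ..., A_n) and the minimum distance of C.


Weight distribution: A_0 = 1, A_1 = 1, A_3 = 2, A_4 = 3, A_5 = 1. Minimum distance d = 1.

Enumerate all 2^3 = 8 messages m ∈ F_2^3.
For each, compute codeword c = mG in F_2^8, then tally its weight.
  m = 000 → c = 00000000, weight = 0.
  m = 100 → c = 00011100, weight = 3.
  m = 010 → c = 01001010, weight = 3.
  m = 110 → c = 01010110, weight = 4.
  m = 001 → c = 00011101, weight = 4.
  m = 101 → c = 00000001, weight = 1.
  m = 011 → c = 01010111, weight = 5.
  m = 111 → c = 01001011, weight = 4.
Tally weights:
  weight 0: 1 codewords.
  weight 1: 1 codewords.
  weight 3: 2 codewords.
  weight 4: 3 codewords.
  weight 5: 1 codewords.
Minimum distance d = smallest w > 0 with A_w > 0 = 1.
Sanity: Σ A_w = 8 = 2^3 = 8 ✓.


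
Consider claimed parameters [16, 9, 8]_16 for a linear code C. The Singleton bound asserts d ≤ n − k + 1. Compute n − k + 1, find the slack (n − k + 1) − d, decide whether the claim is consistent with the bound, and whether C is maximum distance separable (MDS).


Singleton RHS = n − k + 1 = 8, slack = 0, bound satisfied, MDS.

Singleton bound: d ≤ n − k + 1.
Here n = 16, k = 9, so n − k + 1 = 8.
Given d = 8, check d ≤ 8: YES.
Slack = (n − k + 1) − d = 0.
The code is MDS (slack = 0).
Description: the claimed parameters are [16, 9, 8]_16; such a code would be MDS (meets Singleton bound).


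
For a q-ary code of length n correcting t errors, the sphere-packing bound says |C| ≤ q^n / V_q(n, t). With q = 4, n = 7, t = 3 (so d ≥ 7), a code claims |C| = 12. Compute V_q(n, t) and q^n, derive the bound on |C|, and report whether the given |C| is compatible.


V_q(n, t) = 1156, q^n = 16384, Hamming bound = 14, |C| = 12 ≤ bound (satisfied).

Step 1: Compute V_q(n, t) = Σ_{j=0}^3 C(n, j) (q−1)^j.
  j = 0: C(7,0)·(3)^0 = 1·1 = 1.
  j = 1: C(7,1)·(3)^1 = 7·3 = 21.
  j = 2: C(7,2)·(3)^2 = 21·9 = 189.
  j = 3: C(7,3)·(3)^3 = 35·27 = 945.
  V_q(n, t) = 1 + 21 + 189 + 945 = 1156.
Step 2: q^n = 4^7 = 16384.
Step 3: Hamming bound ⌊q^n / V_q(n,t)⌋ = ⌊16384/1156⌋ = 14.
Step 4: Compare |C| = 12 to 14: satisfied.
The claimed |C| lies below the Hamming bound.


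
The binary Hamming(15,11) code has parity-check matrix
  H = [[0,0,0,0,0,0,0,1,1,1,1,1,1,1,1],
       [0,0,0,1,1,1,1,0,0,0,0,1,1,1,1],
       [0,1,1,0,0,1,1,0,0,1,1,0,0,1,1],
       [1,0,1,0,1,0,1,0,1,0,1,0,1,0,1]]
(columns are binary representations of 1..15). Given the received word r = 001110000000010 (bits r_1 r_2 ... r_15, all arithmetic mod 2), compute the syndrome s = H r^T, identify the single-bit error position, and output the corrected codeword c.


s = (1, 1, 0, 0)^T, error position = 12, corrected codeword c = 001110000001010

Compute s = H r^T mod 2 one row at a time:
  s_1 = 0 + 0 + 0 + 0 + 0 + 0 + 1 + 0 = 1 ≡ 1 (mod 2).
  s_2 = 1 + 1 + 0 + 0 + 0 + 0 + 1 + 0 = 3 ≡ 1 (mod 2).
  s_3 = 0 + 1 + 0 + 0 + 0 + 0 + 1 + 0 = 2 ≡ 0 (mod 2).
  s_4 = 0 + 1 + 1 + 0 + 0 + 0 + 0 + 0 = 2 ≡ 0 (mod 2).
s = (1, 1, 0, 0)^T — this equals column 12 of H (binary 1100), so error is at position 12.
Correct: flip bit 12 of r = 001110000000010 to get c = 001110000001010.


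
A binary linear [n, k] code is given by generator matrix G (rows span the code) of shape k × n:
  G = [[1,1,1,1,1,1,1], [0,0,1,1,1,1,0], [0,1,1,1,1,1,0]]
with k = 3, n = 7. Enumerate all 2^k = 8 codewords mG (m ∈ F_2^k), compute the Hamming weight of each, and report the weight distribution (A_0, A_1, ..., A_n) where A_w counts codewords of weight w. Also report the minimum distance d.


Weight distribution: A_0 = 1, A_1 = 1, A_2 = 1, A_3 = 1, A_4 = 1, A_5 = 1, A_6 = 1, A_7 = 1. Minimum distance d = 1.

Enumerate all 2^3 = 8 messages m ∈ F_2^3.
For each, compute codeword c = mG in F_2^7, then tally its weight.
  m = 000 → c = 0000000, weight = 0.
  m = 100 → c = 1111111, weight = 7.
  m = 010 → c = 0011110, weight = 4.
  m = 110 → c = 1100001, weight = 3.
  m = 001 → c = 0111110, weight = 5.
  m = 101 → c = 1000001, weight = 2.
  m = 011 → c = 0100000, weight = 1.
  m = 111 → c = 1011111, weight = 6.
Tally weights:
  weight 0: 1 codewords.
  weight 1: 1 codewords.
  weight 2: 1 codewords.
  weight 3: 1 codewords.
  weight 4: 1 codewords.
  weight 5: 1 codewords.
  weight 6: 1 codewords.
  weight 7: 1 codewords.
Minimum distance d = smallest w > 0 with A_w > 0 = 1.
Sanity: Σ A_w = 8 = 2^3 = 8 ✓.


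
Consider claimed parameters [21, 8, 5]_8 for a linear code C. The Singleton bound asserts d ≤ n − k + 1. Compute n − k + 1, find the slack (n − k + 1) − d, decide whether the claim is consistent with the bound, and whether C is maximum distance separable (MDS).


Singleton RHS = n − k + 1 = 14, slack = 9, bound satisfied, not MDS.

Singleton bound: d ≤ n − k + 1.
Here n = 21, k = 8, so n − k + 1 = 14.
Given d = 5, check d ≤ 14: YES.
Slack = (n − k + 1) − d = 9.
The code is NOT MDS (slack = 9 > 0).
Description: the claimed parameters are [21, 8, 5]_8; such a code would be non-MDS.


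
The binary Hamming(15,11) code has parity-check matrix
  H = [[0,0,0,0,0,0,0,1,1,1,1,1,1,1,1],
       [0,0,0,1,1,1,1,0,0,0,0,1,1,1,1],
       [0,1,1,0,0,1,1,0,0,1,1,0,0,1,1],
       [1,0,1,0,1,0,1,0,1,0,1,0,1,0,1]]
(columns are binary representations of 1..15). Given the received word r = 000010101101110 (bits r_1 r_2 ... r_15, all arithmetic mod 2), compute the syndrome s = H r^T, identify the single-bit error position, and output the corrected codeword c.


s = (1, 1, 1, 0)^T, error position = 14, corrected codeword c = 000010101101100

Compute s = H r^T mod 2 one row at a time:
  s_1 = 0 + 1 + 1 + 0 + 1 + 1 + 1 + 0 = 5 ≡ 1 (mod 2).
  s_2 = 0 + 1 + 0 + 1 + 1 + 1 + 1 + 0 = 5 ≡ 1 (mod 2).
  s_3 = 0 + 0 + 0 + 1 + 1 + 0 + 1 + 0 = 3 ≡ 1 (mod 2).
  s_4 = 0 + 0 + 1 + 1 + 1 + 0 + 1 + 0 = 4 ≡ 0 (mod 2).
s = (1, 1, 1, 0)^T — this equals column 14 of H (binary 1110), so error is at position 14.
Correct: flip bit 14 of r = 000010101101110 to get c = 000010101101100.


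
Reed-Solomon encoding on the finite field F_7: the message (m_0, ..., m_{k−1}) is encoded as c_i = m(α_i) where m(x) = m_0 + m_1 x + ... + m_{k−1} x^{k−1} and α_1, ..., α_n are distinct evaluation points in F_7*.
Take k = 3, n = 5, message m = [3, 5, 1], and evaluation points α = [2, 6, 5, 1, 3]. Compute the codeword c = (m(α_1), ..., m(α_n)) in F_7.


c = [3, 6, 4, 2, 6]

Message polynomial: m(x) = 3 + 5·x + 1·x^2 (mod 7).
For each evaluation point α_i, compute m(α_i) mod 7:
  α_1 = 2: Horner steps 1 → 0 → 3, so m(2) = 3.
  α_2 = 6: Horner steps 1 → 4 → 6, so m(6) = 6.
  α_3 = 5: Horner steps 1 → 3 → 4, so m(5) = 4.
  α_4 = 1: Horner steps 1 → 6 → 2, so m(1) = 2.
  α_5 = 3: Horner steps 1 → 1 → 6, so m(3) = 6.
Codeword c = [3, 6, 4, 2, 6] ∈ F_7^5.


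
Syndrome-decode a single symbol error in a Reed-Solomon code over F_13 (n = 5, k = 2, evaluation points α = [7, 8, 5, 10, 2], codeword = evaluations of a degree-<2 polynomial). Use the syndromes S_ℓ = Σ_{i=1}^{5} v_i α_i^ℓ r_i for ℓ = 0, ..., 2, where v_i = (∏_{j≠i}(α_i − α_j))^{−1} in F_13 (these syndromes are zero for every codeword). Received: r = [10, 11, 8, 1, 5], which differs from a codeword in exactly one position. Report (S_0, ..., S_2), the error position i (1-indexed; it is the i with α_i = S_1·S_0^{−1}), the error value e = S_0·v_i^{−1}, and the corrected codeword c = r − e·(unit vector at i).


S = (11, 6, 8), error at position 4, error magnitude e = 1, c = [10, 11, 8, 0, 5].

Step 1: column multipliers v_i = (∏_{j≠i}(α_i − α_j))^{−1} mod 13.
  i = 1 (α = 7): (7−8)(7−5)(7−10)(7−2) = (−1)·2·(−3)·5 = 30 ≡ 4, so v_1 = 4^{−1} = 10 (mod 13).
  i = 2 (α = 8): (8−7)(8−5)(8−10)(8−2) = 1·3·(−2)·6 = −36 ≡ 3, so v_2 = 3^{−1} = 9 (mod 13).
  i = 3 (α = 5): (5−7)(5−8)(5−10)(5−2) = (−2)·(−3)·(−5)·3 = −90 ≡ 1, so v_3 = 1^{−1} = 1 (mod 13).
  i = 4 (α = 10): (10−7)(10−8)(10−5)(10−2) = 3·2·5·8 = 240 ≡ 6, so v_4 = 6^{−1} = 11 (mod 13).
  i = 5 (α = 2): (2−7)(2−8)(2−5)(2−10) = (−5)·(−6)·(−3)·(−8) = 720 ≡ 5, so v_5 = 5^{−1} = 8 (mod 13).
  v = [10, 9, 1, 11, 8].
Step 2: syndromes of r = [10, 11, 8, 1, 5] (all sums mod 13).
  S_0 = Σ v_i r_i = 10·10 + 9·11 + 1·8 + 11·1 + 8·5 = 258 ≡ 11.
  S_1 = Σ v_i α_i r_i = 10·7·10 + 9·8·11 + 1·5·8 + 11·10·1 + 8·2·5 = 1722 ≡ 6.
  α_i^2 mod 13 = [10, 12, 12, 9, 4].
  S_2 = Σ v_i α_i^2 r_i = 10·10·10 + 9·12·11 + 1·12·8 + 11·9·1 + 8·4·5 = 2543 ≡ 8.
  S = (11, 6, 8) ≠ 0, so r is not a codeword (an error is present).
Step 3: locate the error. For a single error e at position i, S_ℓ = v_i·e·α_i^ℓ, so α_err = S_1/S_0.
  S_0^{−1} = 11^{−1} = 6 (mod 13), so α_err = 6·6 = 36 ≡ 10 = α_4. Error position i = 4.
  Consistency check: S_2/S_1 = 8·11 = 88 ≡ 10 = α_err ✓ (single-error assumption holds).
Step 4: error magnitude e = S_0/v_4 = S_0·∏_{j≠4}(α_4 − α_j) = 11·6 = 66 ≡ 1 (mod 13).
Step 5: correct position 4: c_4 = r_4 − e = 1 − 1 ≡ 0 (mod 13). Hence c = [10, 11, 8, 0, 5].
  Check: interpolating c through the α_i gives m(x) = 3 + 1·x (degree < 2) with m(α_i) = c_i for every i, so c is indeed a codeword.


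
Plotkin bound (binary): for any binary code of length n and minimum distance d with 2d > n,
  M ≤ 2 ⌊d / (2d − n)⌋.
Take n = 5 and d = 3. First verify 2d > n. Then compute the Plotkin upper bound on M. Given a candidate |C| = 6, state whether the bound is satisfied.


Plotkin bound M ≤ 6; given |C| = 6 ≤ bound (satisfied).

Check applicability: 2d = 6, n = 5.
2d − n = 1 > 0, so Plotkin applies.
Compute d/(2d−n) = 3/1 ≈ 3.0000.
⌊d/(2d−n)⌋ = 3.
Plotkin bound: M ≤ 2·3 = 6.
Given |C| = 6, check: satisfied.
This |C| is at the Plotkin bound.


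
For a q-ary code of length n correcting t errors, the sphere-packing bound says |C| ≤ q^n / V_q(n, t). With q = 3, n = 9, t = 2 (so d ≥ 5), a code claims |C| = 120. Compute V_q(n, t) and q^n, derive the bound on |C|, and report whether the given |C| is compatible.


V_q(n, t) = 163, q^n = 19683, Hamming bound = 120, |C| = 120 ≤ bound (satisfied).

Step 1: Compute V_q(n, t) = Σ_{j=0}^2 C(n, j) (q−1)^j.
  j = 0: C(9,0)·(2)^0 = 1·1 = 1.
  j = 1: C(9,1)·(2)^1 = 9·2 = 18.
  j = 2: C(9,2)·(2)^2 = 36·4 = 144.
  V_q(n, t) = 1 + 18 + 144 = 163.
Step 2: q^n = 3^9 = 19683.
Step 3: Hamming bound ⌊q^n / V_q(n,t)⌋ = ⌊19683/163⌋ = 120.
Step 4: Compare |C| = 120 to 120: satisfied.
The claimed |C| lies at the Hamming bound (tight).


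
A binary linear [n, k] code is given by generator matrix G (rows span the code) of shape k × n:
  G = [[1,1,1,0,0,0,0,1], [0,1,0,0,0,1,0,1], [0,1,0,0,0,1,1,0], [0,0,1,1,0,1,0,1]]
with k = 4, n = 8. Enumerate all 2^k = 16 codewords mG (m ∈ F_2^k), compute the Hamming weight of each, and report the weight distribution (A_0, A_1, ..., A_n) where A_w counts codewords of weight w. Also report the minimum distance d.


Weight distribution: A_0 = 1, A_2 = 1, A_3 = 6, A_4 = 5, A_5 = 2, A_6 = 1. Minimum distance d = 2.

Enumerate all 2^4 = 16 messages m ∈ F_2^4.
For each, compute codeword c = mG in F_2^8, then tally its weight.
  m = 0000 → c = 00000000, weight = 0.
  m = 1000 → c = 11100001, weight = 4.
  m = 0100 → c = 01000101, weight = 3.
  m = 1100 → c = 10100100, weight = 3.
  m = 0010 → c = 01000110, weight = 3.
  m = 1010 → c = 10100111, weight = 5.
  m = 0110 → c = 00000011, weight = 2.
  m = 1110 → c = 11100010, weight = 4.
  m = 0001 → c = 00110101, weight = 4.
  m = 1001 → c = 11010100, weight = 4.
  m = 0101 → c = 01110000, weight = 3.
  m = 1101 → c = 10010001, weight = 3.
  m = 0011 → c = 01110011, weight = 5.
  m = 1011 → c = 10010010, weight = 3.
  m = 0111 → c = 00110110, weight = 4.
  m = 1111 → c = 11010111, weight = 6.
Tally weights:
  weight 0: 1 codewords.
  weight 2: 1 codewords.
  weight 3: 6 codewords.
  weight 4: 5 codewords.
  weight 5: 2 codewords.
  weight 6: 1 codewords.
Minimum distance d = smallest w > 0 with A_w > 0 = 2.
Sanity: Σ A_w = 16 = 2^4 = 16 ✓.


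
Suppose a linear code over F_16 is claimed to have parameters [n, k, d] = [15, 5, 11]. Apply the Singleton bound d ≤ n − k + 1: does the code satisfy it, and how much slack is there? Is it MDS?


Singleton RHS = n − k + 1 = 11, slack = 0, bound satisfied, MDS.

Singleton bound: d ≤ n − k + 1.
Here n = 15, k = 5, so n − k + 1 = 11.
Given d = 11, check d ≤ 11: YES.
Slack = (n − k + 1) − d = 0.
The code is MDS (slack = 0).
Description: the claimed parameters are [15, 5, 11]_16; such a code would be MDS (meets Singleton bound).


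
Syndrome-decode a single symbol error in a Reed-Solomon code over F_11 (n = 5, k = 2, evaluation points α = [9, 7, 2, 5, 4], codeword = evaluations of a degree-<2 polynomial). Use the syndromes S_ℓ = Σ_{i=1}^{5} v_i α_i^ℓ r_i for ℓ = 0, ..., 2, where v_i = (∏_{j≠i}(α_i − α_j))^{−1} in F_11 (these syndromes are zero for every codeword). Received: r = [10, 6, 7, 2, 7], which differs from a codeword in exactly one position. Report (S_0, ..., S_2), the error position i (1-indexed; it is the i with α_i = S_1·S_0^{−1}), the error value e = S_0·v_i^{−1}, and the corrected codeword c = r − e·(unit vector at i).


S = (6, 2, 8), error at position 5, error magnitude e = 7, c = [10, 6, 7, 2, 0].

Step 1: column multipliers v_i = (∏_{j≠i}(α_i − α_j))^{−1} mod 11.
  i = 1 (α = 9): (9−7)(9−2)(9−5)(9−4) = 2·7·4·5 = 280 ≡ 5, so v_1 = 5^{−1} = 9 (mod 11).
  i = 2 (α = 7): (7−9)(7−2)(7−5)(7−4) = (−2)·5·2·3 = −60 ≡ 6, so v_2 = 6^{−1} = 2 (mod 11).
  i = 3 (α = 2): (2−9)(2−7)(2−5)(2−4) = (−7)·(−5)·(−3)·(−2) = 210 ≡ 1, so v_3 = 1^{−1} = 1 (mod 11).
  i = 4 (α = 5): (5−9)(5−7)(5−2)(5−4) = (−4)·(−2)·3·1 = 24 ≡ 2, so v_4 = 2^{−1} = 6 (mod 11).
  i = 5 (α = 4): (4−9)(4−7)(4−2)(4−5) = (−5)·(−3)·2·(−1) = −30 ≡ 3, so v_5 = 3^{−1} = 4 (mod 11).
  v = [9, 2, 1, 6, 4].
Step 2: syndromes of r = [10, 6, 7, 2, 7] (all sums mod 11).
  S_0 = Σ v_i r_i = 9·10 + 2·6 + 1·7 + 6·2 + 4·7 = 149 ≡ 6.
  S_1 = Σ v_i α_i r_i = 9·9·10 + 2·7·6 + 1·2·7 + 6·5·2 + 4·4·7 = 1080 ≡ 2.
  α_i^2 mod 11 = [4, 5, 4, 3, 5].
  S_2 = Σ v_i α_i^2 r_i = 9·4·10 + 2·5·6 + 1·4·7 + 6·3·2 + 4·5·7 = 624 ≡ 8.
  S = (6, 2, 8) ≠ 0, so r is not a codeword (an error is present).
Step 3: locate the error. For a single error e at position i, S_ℓ = v_i·e·α_i^ℓ, so α_err = S_1/S_0.
  S_0^{−1} = 6^{−1} = 2 (mod 11), so α_err = 2·2 = 4 ≡ 4 = α_5. Error position i = 5.
  Consistency check: S_2/S_1 = 8·6 = 48 ≡ 4 = α_err ✓ (single-error assumption holds).
Step 4: error magnitude e = S_0/v_5 = S_0·∏_{j≠5}(α_5 − α_j) = 6·3 = 18 ≡ 7 (mod 11).
Step 5: correct position 5: c_5 = r_5 − e = 7 − 7 ≡ 0 (mod 11). Hence c = [10, 6, 7, 2, 0].
  Check: interpolating c through the α_i gives m(x) = 3 + 2·x (degree < 2) with m(α_i) = c_i for every i, so c is indeed a codeword.


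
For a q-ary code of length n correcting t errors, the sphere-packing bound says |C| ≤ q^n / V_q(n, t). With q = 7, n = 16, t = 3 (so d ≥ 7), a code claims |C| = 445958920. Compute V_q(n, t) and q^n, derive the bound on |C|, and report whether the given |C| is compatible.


V_q(n, t) = 125377, q^n = 33232930569601, Hamming bound = 265064011, |C| = 445958920 > bound (violated).

Step 1: Compute V_q(n, t) = Σ_{j=0}^3 C(n, j) (q−1)^j.
  j = 0: C(16,0)·(6)^0 = 1·1 = 1.
  j = 1: C(16,1)·(6)^1 = 16·6 = 96.
  j = 2: C(16,2)·(6)^2 = 120·36 = 4320.
  j = 3: C(16,3)·(6)^3 = 560·216 = 120960.
  V_q(n, t) = 1 + 96 + 4320 + 120960 = 125377.
Step 2: q^n = 7^16 = 33232930569601.
Step 3: Hamming bound ⌊q^n / V_q(n,t)⌋ = ⌊33232930569601/125377⌋ = 265064011.
Step 4: Compare |C| = 445958920 to 265064011: violated.
The claimed |C| lies above the Hamming bound, so no 7-ary code of length 16 with d ≥ 7 can have 445958920 codewords.


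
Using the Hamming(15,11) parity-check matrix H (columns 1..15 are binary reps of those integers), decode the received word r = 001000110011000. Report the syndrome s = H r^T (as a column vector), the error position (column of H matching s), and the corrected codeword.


s = (1, 0, 1, 1)^T, error position = 11, corrected codeword c = 001000110001000

Compute s = H r^T mod 2 one row at a time:
  s_1 = 1 + 0 + 0 + 1 + 1 + 0 + 0 + 0 = 3 ≡ 1 (mod 2).
  s_2 = 0 + 0 + 0 + 1 + 1 + 0 + 0 + 0 = 2 ≡ 0 (mod 2).
  s_3 = 0 + 1 + 0 + 1 + 0 + 1 + 0 + 0 = 3 ≡ 1 (mod 2).
  s_4 = 0 + 1 + 0 + 1 + 0 + 1 + 0 + 0 = 3 ≡ 1 (mod 2).
s = (1, 0, 1, 1)^T — this equals column 11 of H (binary 1011), so error is at position 11.
Correct: flip bit 11 of r = 001000110011000 to get c = 001000110001000.


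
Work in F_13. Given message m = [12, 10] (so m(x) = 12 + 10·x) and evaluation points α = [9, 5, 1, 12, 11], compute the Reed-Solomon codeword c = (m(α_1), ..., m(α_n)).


c = [11, 10, 9, 2, 5]

Message polynomial: m(x) = 12 + 10·x (mod 13).
For each evaluation point α_i, compute m(α_i) mod 13:
  α_1 = 9: Horner steps 10 → 11, so m(9) = 11.
  α_2 = 5: Horner steps 10 → 10, so m(5) = 10.
  α_3 = 1: Horner steps 10 → 9, so m(1) = 9.
  α_4 = 12: Horner steps 10 → 2, so m(12) = 2.
  α_5 = 11: Horner steps 10 → 5, so m(11) = 5.
Codeword c = [11, 10, 9, 2, 5] ∈ F_13^5.


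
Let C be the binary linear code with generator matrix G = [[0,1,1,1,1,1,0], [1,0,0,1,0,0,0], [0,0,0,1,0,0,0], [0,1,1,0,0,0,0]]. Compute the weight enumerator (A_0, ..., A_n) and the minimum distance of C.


Weight distribution: A_0 = 1, A_1 = 2, A_2 = 3, A_3 = 4, A_4 = 3, A_5 = 2, A_6 = 1. Minimum distance d = 1.

Enumerate all 2^4 = 16 messages m ∈ F_2^4.
For each, compute codeword c = mG in F_2^7, then tally its weight.
  m = 0000 → c = 0000000, weight = 0.
  m = 1000 → c = 0111110, weight = 5.
  m = 0100 → c = 1001000, weight = 2.
  m = 1100 → c = 1110110, weight = 5.
  m = 0010 → c = 0001000, weight = 1.
  m = 1010 → c = 0110110, weight = 4.
  m = 0110 → c = 1000000, weight = 1.
  m = 1110 → c = 1111110, weight = 6.
  m = 0001 → c = 0110000, weight = 2.
  m = 1001 → c = 0001110, weight = 3.
  m = 0101 → c = 1111000, weight = 4.
  m = 1101 → c = 1000110, weight = 3.
  m = 0011 → c = 0111000, weight = 3.
  m = 1011 → c = 0000110, weight = 2.
  m = 0111 → c = 1110000, weight = 3.
  m = 1111 → c = 1001110, weight = 4.
Tally weights:
  weight 0: 1 codewords.
  weight 1: 2 codewords.
  weight 2: 3 codewords.
  weight 3: 4 codewords.
  weight 4: 3 codewords.
  weight 5: 2 codewords.
  weight 6: 1 codewords.
Minimum distance d = smallest w > 0 with A_w > 0 = 1.
Sanity: Σ A_w = 16 = 2^4 = 16 ✓.


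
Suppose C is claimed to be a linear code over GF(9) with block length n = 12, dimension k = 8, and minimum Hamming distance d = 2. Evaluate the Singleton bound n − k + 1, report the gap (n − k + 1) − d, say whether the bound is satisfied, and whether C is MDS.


Singleton RHS = n − k + 1 = 5, slack = 3, bound satisfied, not MDS.

Singleton bound: d ≤ n − k + 1.
Here n = 12, k = 8, so n − k + 1 = 5.
Given d = 2, check d ≤ 5: YES.
Slack = (n − k + 1) − d = 3.
The code is NOT MDS (slack = 3 > 0).
Description: the claimed parameters are [12, 8, 2]_9; such a code would be non-MDS.


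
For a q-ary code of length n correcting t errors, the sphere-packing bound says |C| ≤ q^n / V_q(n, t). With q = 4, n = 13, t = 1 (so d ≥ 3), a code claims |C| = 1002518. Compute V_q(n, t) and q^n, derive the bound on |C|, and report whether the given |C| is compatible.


V_q(n, t) = 40, q^n = 67108864, Hamming bound = 1677721, |C| = 1002518 ≤ bound (satisfied).

Step 1: Compute V_q(n, t) = Σ_{j=0}^1 C(n, j) (q−1)^j.
  j = 0: C(13,0)·(3)^0 = 1·1 = 1.
  j = 1: C(13,1)·(3)^1 = 13·3 = 39.
  V_q(n, t) = 1 + 39 = 40.
Step 2: q^n = 4^13 = 67108864.
Step 3: Hamming bound ⌊q^n / V_q(n,t)⌋ = ⌊67108864/40⌋ = 1677721.
Step 4: Compare |C| = 1002518 to 1677721: satisfied.
The claimed |C| lies below the Hamming bound.


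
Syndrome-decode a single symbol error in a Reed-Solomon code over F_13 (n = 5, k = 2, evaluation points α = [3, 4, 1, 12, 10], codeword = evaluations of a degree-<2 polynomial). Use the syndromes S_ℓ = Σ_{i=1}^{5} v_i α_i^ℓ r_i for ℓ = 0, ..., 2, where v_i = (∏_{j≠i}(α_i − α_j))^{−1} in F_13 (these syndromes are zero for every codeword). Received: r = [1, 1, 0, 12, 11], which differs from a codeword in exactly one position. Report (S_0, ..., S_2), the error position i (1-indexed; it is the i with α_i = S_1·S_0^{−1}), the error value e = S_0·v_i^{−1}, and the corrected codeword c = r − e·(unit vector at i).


S = (6, 11, 5), error at position 2, error magnitude e = 6, c = [1, 8, 0, 12, 11].

Step 1: column multipliers v_i = (∏_{j≠i}(α_i − α_j))^{−1} mod 13.
  i = 1 (α = 3): (3−4)(3−1)(3−12)(3−10) = (−1)·2·(−9)·(−7) = −126 ≡ 4, so v_1 = 4^{−1} = 10 (mod 13).
  i = 2 (α = 4): (4−3)(4−1)(4−12)(4−10) = 1·3·(−8)·(−6) = 144 ≡ 1, so v_2 = 1^{−1} = 1 (mod 13).
  i = 3 (α = 1): (1−3)(1−4)(1−12)(1−10) = (−2)·(−3)·(−11)·(−9) = 594 ≡ 9, so v_3 = 9^{−1} = 3 (mod 13).
  i = 4 (α = 12): (12−3)(12−4)(12−1)(12−10) = 9·8·11·2 = 1584 ≡ 11, so v_4 = 11^{−1} = 6 (mod 13).
  i = 5 (α = 10): (10−3)(10−4)(10−1)(10−12) = 7·6·9·(−2) = −756 ≡ 11, so v_5 = 11^{−1} = 6 (mod 13).
  v = [10, 1, 3, 6, 6].
Step 2: syndromes of r = [1, 1, 0, 12, 11] (all sums mod 13).
  S_0 = Σ v_i r_i = 10·1 + 1·1 + 3·0 + 6·12 + 6·11 = 149 ≡ 6.
  S_1 = Σ v_i α_i r_i = 10·3·1 + 1·4·1 + 3·1·0 + 6·12·12 + 6·10·11 = 1558 ≡ 11.
  α_i^2 mod 13 = [9, 3, 1, 1, 9].
  S_2 = Σ v_i α_i^2 r_i = 10·9·1 + 1·3·1 + 3·1·0 + 6·1·12 + 6·9·11 = 759 ≡ 5.
  S = (6, 11, 5) ≠ 0, so r is not a codeword (an error is present).
Step 3: locate the error. For a single error e at position i, S_ℓ = v_i·e·α_i^ℓ, so α_err = S_1/S_0.
  S_0^{−1} = 6^{−1} = 11 (mod 13), so α_err = 11·11 = 121 ≡ 4 = α_2. Error position i = 2.
  Consistency check: S_2/S_1 = 5·6 = 30 ≡ 4 = α_err ✓ (single-error assumption holds).
Step 4: error magnitude e = S_0/v_2 = S_0·∏_{j≠2}(α_2 − α_j) = 6·1 = 6 ≡ 6 (mod 13).
Step 5: correct position 2: c_2 = r_2 − e = 1 − 6 ≡ 8 (mod 13). Hence c = [1, 8, 0, 12, 11].
  Check: interpolating c through the α_i gives m(x) = 6 + 7·x (degree < 2) with m(α_i) = c_i for every i, so c is indeed a codeword.


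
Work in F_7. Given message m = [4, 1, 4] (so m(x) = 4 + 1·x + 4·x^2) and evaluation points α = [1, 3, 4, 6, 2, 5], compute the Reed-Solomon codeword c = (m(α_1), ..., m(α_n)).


c = [2, 1, 2, 0, 1, 4]

Message polynomial: m(x) = 4 + 1·x + 4·x^2 (mod 7).
For each evaluation point α_i, compute m(α_i) mod 7:
  α_1 = 1: Horner steps 4 → 5 → 2, so m(1) = 2.
  α_2 = 3: Horner steps 4 → 6 → 1, so m(3) = 1.
  α_3 = 4: Horner steps 4 → 3 → 2, so m(4) = 2.
  α_4 = 6: Horner steps 4 → 4 → 0, so m(6) = 0.
  α_5 = 2: Horner steps 4 → 2 → 1, so m(2) = 1.
  α_6 = 5: Horner steps 4 → 0 → 4, so m(5) = 4.
Codeword c = [2, 1, 2, 0, 1, 4] ∈ F_7^6.


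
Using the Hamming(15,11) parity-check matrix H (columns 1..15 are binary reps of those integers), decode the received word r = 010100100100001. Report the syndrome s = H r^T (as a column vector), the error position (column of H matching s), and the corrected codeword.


s = (0, 1, 0, 0)^T, error position = 4, corrected codeword c = 010000100100001

Compute s = H r^T mod 2 one row at a time:
  s_1 = 0 + 0 + 1 + 0 + 0 + 0 + 0 + 1 = 2 ≡ 0 (mod 2).
  s_2 = 1 + 0 + 0 + 1 + 0 + 0 + 0 + 1 = 3 ≡ 1 (mod 2).
  s_3 = 1 + 0 + 0 + 1 + 1 + 0 + 0 + 1 = 4 ≡ 0 (mod 2).
  s_4 = 0 + 0 + 0 + 1 + 0 + 0 + 0 + 1 = 2 ≡ 0 (mod 2).
s = (0, 1, 0, 0)^T — this equals column 4 of H (binary 0100), so error is at position 4.
Correct: flip bit 4 of r = 010100100100001 to get c = 010000100100001.


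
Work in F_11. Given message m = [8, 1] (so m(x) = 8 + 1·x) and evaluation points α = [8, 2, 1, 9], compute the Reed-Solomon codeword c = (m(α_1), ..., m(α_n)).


c = [5, 10, 9, 6]

Message polynomial: m(x) = 8 + 1·x (mod 11).
For each evaluation point α_i, compute m(α_i) mod 11:
  α_1 = 8: Horner steps 1 → 5, so m(8) = 5.
  α_2 = 2: Horner steps 1 → 10, so m(2) = 10.
  α_3 = 1: Horner steps 1 → 9, so m(1) = 9.
  α_4 = 9: Horner steps 1 → 6, so m(9) = 6.
Codeword c = [5, 10, 9, 6] ∈ F_11^4.


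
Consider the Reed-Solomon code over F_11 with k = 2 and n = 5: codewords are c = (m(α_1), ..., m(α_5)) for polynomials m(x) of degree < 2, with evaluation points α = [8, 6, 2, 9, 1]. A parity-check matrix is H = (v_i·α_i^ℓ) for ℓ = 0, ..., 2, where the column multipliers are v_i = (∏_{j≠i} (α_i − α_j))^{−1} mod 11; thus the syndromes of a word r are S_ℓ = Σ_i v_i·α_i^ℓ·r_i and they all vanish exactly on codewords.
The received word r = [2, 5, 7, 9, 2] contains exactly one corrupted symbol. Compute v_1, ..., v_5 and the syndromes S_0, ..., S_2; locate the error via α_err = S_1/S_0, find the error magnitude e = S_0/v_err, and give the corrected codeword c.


S = (5, 7, 1), error at position 1, error magnitude e = 9, c = [4, 5, 7, 9, 2].

Step 1: column multipliers v_i = (∏_{j≠i}(α_i − α_j))^{−1} mod 11.
  i = 1 (α = 8): (8−6)(8−2)(8−9)(8−1) = 2·6·(−1)·7 = −84 ≡ 4, so v_1 = 4^{−1} = 3 (mod 11).
  i = 2 (α = 6): (6−8)(6−2)(6−9)(6−1) = (−2)·4·(−3)·5 = 120 ≡ 10, so v_2 = 10^{−1} = 10 (mod 11).
  i = 3 (α = 2): (2−8)(2−6)(2−9)(2−1) = (−6)·(−4)·(−7)·1 = −168 ≡ 8, so v_3 = 8^{−1} = 7 (mod 11).
  i = 4 (α = 9): (9−8)(9−6)(9−2)(9−1) = 1·3·7·8 = 168 ≡ 3, so v_4 = 3^{−1} = 4 (mod 11).
  i = 5 (α = 1): (1−8)(1−6)(1−2)(1−9) = (−7)·(−5)·(−1)·(−8) = 280 ≡ 5, so v_5 = 5^{−1} = 9 (mod 11).
  v = [3, 10, 7, 4, 9].
Step 2: syndromes of r = [2, 5, 7, 9, 2] (all sums mod 11).
  S_0 = Σ v_i r_i = 3·2 + 10·5 + 7·7 + 4·9 + 9·2 = 159 ≡ 5.
  S_1 = Σ v_i α_i r_i = 3·8·2 + 10·6·5 + 7·2·7 + 4·9·9 + 9·1·2 = 788 ≡ 7.
  α_i^2 mod 11 = [9, 3, 4, 4, 1].
  S_2 = Σ v_i α_i^2 r_i = 3·9·2 + 10·3·5 + 7·4·7 + 4·4·9 + 9·1·2 = 562 ≡ 1.
  S = (5, 7, 1) ≠ 0, so r is not a codeword (an error is present).
Step 3: locate the error. For a single error e at position i, S_ℓ = v_i·e·α_i^ℓ, so α_err = S_1/S_0.
  S_0^{−1} = 5^{−1} = 9 (mod 11), so α_err = 7·9 = 63 ≡ 8 = α_1. Error position i = 1.
  Consistency check: S_2/S_1 = 1·8 = 8 ≡ 8 = α_err ✓ (single-error assumption holds).
Step 4: error magnitude e = S_0/v_1 = S_0·∏_{j≠1}(α_1 − α_j) = 5·4 = 20 ≡ 9 (mod 11).
Step 5: correct position 1: c_1 = r_1 − e = 2 − 9 ≡ 4 (mod 11). Hence c = [4, 5, 7, 9, 2].
  Check: interpolating c through the α_i gives m(x) = 8 + 5·x (degree < 2) with m(α_i) = c_i for every i, so c is indeed a codeword.


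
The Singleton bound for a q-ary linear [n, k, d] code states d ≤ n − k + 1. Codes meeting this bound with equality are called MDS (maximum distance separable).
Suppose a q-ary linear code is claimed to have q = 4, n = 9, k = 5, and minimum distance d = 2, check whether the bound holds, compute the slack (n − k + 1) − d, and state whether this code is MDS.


Singleton RHS = n − k + 1 = 5, slack = 3, bound satisfied, not MDS.

Singleton bound: d ≤ n − k + 1.
Here n = 9, k = 5, so n − k + 1 = 5.
Given d = 2, check d ≤ 5: YES.
Slack = (n − k + 1) − d = 3.
The code is NOT MDS (slack = 3 > 0).
Description: the claimed parameters are [9, 5, 2]_4; such a code would be non-MDS.


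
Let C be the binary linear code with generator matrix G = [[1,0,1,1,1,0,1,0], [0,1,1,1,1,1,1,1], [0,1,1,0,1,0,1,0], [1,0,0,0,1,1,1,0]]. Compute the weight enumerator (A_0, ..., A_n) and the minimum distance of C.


Weight distribution: A_0 = 1, A_2 = 1, A_3 = 3, A_4 = 5, A_5 = 4, A_6 = 1, A_7 = 1. Minimum distance d = 2.

Enumerate all 2^4 = 16 messages m ∈ F_2^4.
For each, compute codeword c = mG in F_2^8, then tally its weight.
  m = 0000 → c = 00000000, weight = 0.
  m = 1000 → c = 10111010, weight = 5.
  m = 0100 → c = 01111111, weight = 7.
  m = 1100 → c = 11000101, weight = 4.
  m = 0010 → c = 01101010, weight = 4.
  m = 1010 → c = 11010000, weight = 3.
  m = 0110 → c = 00010101, weight = 3.
  m = 1110 → c = 10101111, weight = 6.
  m = 0001 → c = 10001110, weight = 4.
  m = 1001 → c = 00110100, weight = 3.
  m = 0101 → c = 11110001, weight = 5.
  m = 1101 → c = 01001011, weight = 4.
  m = 0011 → c = 11100100, weight = 4.
  m = 1011 → c = 01011110, weight = 5.
  m = 0111 → c = 10011011, weight = 5.
  m = 1111 → c = 00100001, weight = 2.
Tally weights:
  weight 0: 1 codewords.
  weight 2: 1 codewords.
  weight 3: 3 codewords.
  weight 4: 5 codewords.
  weight 5: 4 codewords.
  weight 6: 1 codewords.
  weight 7: 1 codewords.
Minimum distance d = smallest w > 0 with A_w > 0 = 2.
Sanity: Σ A_w = 16 = 2^4 = 16 ✓.


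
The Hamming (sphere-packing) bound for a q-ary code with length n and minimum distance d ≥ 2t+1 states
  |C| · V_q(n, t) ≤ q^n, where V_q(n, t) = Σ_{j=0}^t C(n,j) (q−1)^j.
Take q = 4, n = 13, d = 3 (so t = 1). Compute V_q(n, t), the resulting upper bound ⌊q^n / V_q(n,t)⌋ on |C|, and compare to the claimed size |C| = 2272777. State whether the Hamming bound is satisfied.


V_q(n, t) = 40, q^n = 67108864, Hamming bound = 1677721, |C| = 2272777 > bound (violated).

Step 1: Compute V_q(n, t) = Σ_{j=0}^1 C(n, j) (q−1)^j.
  j = 0: C(13,0)·(3)^0 = 1·1 = 1.
  j = 1: C(13,1)·(3)^1 = 13·3 = 39.
  V_q(n, t) = 1 + 39 = 40.
Step 2: q^n = 4^13 = 67108864.
Step 3: Hamming bound ⌊q^n / V_q(n,t)⌋ = ⌊67108864/40⌋ = 1677721.
Step 4: Compare |C| = 2272777 to 1677721: violated.
The claimed |C| lies above the Hamming bound, so no 4-ary code of length 13 with d ≥ 3 can have 2272777 codewords.


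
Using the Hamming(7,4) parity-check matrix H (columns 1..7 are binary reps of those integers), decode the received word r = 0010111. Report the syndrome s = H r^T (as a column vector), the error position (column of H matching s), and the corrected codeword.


s = (1, 1, 1)^T, error position = 7, corrected codeword c = 0010110

Compute s = H r^T mod 2 one row at a time:
  s_1 = 0 + 1 + 1 + 1 = 3 ≡ 1 (mod 2).
  s_2 = 0 + 1 + 1 + 1 = 3 ≡ 1 (mod 2).
  s_3 = 0 + 1 + 1 + 1 = 3 ≡ 1 (mod 2).
s = (1, 1, 1)^T — this equals column 7 of H (binary 111), so error is at position 7.
Correct: flip bit 7 of r = 0010111 to get c = 0010110.


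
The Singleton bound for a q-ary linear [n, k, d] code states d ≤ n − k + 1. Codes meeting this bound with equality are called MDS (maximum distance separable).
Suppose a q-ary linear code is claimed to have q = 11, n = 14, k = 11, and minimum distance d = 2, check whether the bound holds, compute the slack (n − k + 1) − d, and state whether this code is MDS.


Singleton RHS = n − k + 1 = 4, slack = 2, bound satisfied, not MDS.

Singleton bound: d ≤ n − k + 1.
Here n = 14, k = 11, so n − k + 1 = 4.
Given d = 2, check d ≤ 4: YES.
Slack = (n − k + 1) − d = 2.
The code is NOT MDS (slack = 2 > 0).
Description: the claimed parameters are [14, 11, 2]_11; such a code would be non-MDS.


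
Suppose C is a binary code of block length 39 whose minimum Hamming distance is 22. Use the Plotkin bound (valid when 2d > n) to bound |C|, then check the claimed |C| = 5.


Plotkin bound M ≤ 8; given |C| = 5 ≤ bound (satisfied).

Check applicability: 2d = 44, n = 39.
2d − n = 5 > 0, so Plotkin applies.
Compute d/(2d−n) = 22/5 ≈ 4.4000.
⌊d/(2d−n)⌋ = 4.
Plotkin bound: M ≤ 2·4 = 8.
Given |C| = 5, check: satisfied.
This |C| is below the Plotkin bound.


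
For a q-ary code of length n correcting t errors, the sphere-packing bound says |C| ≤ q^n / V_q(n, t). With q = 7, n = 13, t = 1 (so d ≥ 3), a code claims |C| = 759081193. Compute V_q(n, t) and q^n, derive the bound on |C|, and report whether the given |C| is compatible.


V_q(n, t) = 79, q^n = 96889010407, Hamming bound = 1226443169, |C| = 759081193 ≤ bound (satisfied).

Step 1: Compute V_q(n, t) = Σ_{j=0}^1 C(n, j) (q−1)^j.
  j = 0: C(13,0)·(6)^0 = 1·1 = 1.
  j = 1: C(13,1)·(6)^1 = 13·6 = 78.
  V_q(n, t) = 1 + 78 = 79.
Step 2: q^n = 7^13 = 96889010407.
Step 3: Hamming bound ⌊q^n / V_q(n,t)⌋ = ⌊96889010407/79⌋ = 1226443169.
Step 4: Compare |C| = 759081193 to 1226443169: satisfied.
The claimed |C| lies below the Hamming bound.


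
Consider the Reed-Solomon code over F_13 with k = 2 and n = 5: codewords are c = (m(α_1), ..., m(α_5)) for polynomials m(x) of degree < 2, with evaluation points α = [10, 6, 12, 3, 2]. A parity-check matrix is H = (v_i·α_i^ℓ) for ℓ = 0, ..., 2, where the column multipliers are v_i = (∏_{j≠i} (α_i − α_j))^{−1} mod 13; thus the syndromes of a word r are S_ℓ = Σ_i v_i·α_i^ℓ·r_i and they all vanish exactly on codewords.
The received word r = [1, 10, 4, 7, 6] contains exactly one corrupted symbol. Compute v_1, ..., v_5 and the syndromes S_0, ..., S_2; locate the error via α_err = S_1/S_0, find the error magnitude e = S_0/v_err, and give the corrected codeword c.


S = (1, 12, 1), error at position 3, error magnitude e = 1, c = [1, 10, 3, 7, 6].

Step 1: column multipliers v_i = (∏_{j≠i}(α_i − α_j))^{−1} mod 13.
  i = 1 (α = 10): (10−6)(10−12)(10−3)(10−2) = 4·(−2)·7·8 = −448 ≡ 7, so v_1 = 7^{−1} = 2 (mod 13).
  i = 2 (α = 6): (6−10)(6−12)(6−3)(6−2) = (−4)·(−6)·3·4 = 288 ≡ 2, so v_2 = 2^{−1} = 7 (mod 13).
  i = 3 (α = 12): (12−10)(12−6)(12−3)(12−2) = 2·6·9·10 = 1080 ≡ 1, so v_3 = 1^{−1} = 1 (mod 13).
  i = 4 (α = 3): (3−10)(3−6)(3−12)(3−2) = (−7)·(−3)·(−9)·1 = −189 ≡ 6, so v_4 = 6^{−1} = 11 (mod 13).
  i = 5 (α = 2): (2−10)(2−6)(2−12)(2−3) = (−8)·(−4)·(−10)·(−1) = 320 ≡ 8, so v_5 = 8^{−1} = 5 (mod 13).
  v = [2, 7, 1, 11, 5].
Step 2: syndromes of r = [1, 10, 4, 7, 6] (all sums mod 13).
  S_0 = Σ v_i r_i = 2·1 + 7·10 + 1·4 + 11·7 + 5·6 = 183 ≡ 1.
  S_1 = Σ v_i α_i r_i = 2·10·1 + 7·6·10 + 1·12·4 + 11·3·7 + 5·2·6 = 779 ≡ 12.
  α_i^2 mod 13 = [9, 10, 1, 9, 4].
  S_2 = Σ v_i α_i^2 r_i = 2·9·1 + 7·10·10 + 1·1·4 + 11·9·7 + 5·4·6 = 1535 ≡ 1.
  S = (1, 12, 1) ≠ 0, so r is not a codeword (an error is present).
Step 3: locate the error. For a single error e at position i, S_ℓ = v_i·e·α_i^ℓ, so α_err = S_1/S_0.
  S_0^{−1} = 1^{−1} = 1 (mod 13), so α_err = 12·1 = 12 ≡ 12 = α_3. Error position i = 3.
  Consistency check: S_2/S_1 = 1·12 = 12 ≡ 12 = α_err ✓ (single-error assumption holds).
Step 4: error magnitude e = S_0/v_3 = S_0·∏_{j≠3}(α_3 − α_j) = 1·1 = 1 ≡ 1 (mod 13).
Step 5: correct position 3: c_3 = r_3 − e = 4 − 1 ≡ 3 (mod 13). Hence c = [1, 10, 3, 7, 6].
  Check: interpolating c through the α_i gives m(x) = 4 + 1·x (degree < 2) with m(α_i) = c_i for every i, so c is indeed a codeword.
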